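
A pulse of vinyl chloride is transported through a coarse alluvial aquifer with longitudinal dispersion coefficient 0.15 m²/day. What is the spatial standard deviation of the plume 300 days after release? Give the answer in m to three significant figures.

9.49 m

Dispersive spreading gives a Gaussian with σ² = 2Dt; advection only shifts the center.
σ = √(2 × 0.15 × 300) = 9.49 m.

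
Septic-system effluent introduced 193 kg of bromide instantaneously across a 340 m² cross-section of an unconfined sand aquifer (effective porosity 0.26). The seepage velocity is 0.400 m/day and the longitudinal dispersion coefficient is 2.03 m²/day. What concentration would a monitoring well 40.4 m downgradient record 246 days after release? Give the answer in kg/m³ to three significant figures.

0.00512 kg/m³

For an instantaneous plane source, C(x,t) = M/(n_e·A·√(4πDt)) · exp(−(x−vt)²/(4Dt)), with n_e·A the pore (flow) area.
Plume center vt = 0.400 × 246 = 98.4 m, so the well at 40.4 m is 58 m upgradient of the peak.
√(4πDt) = 79.22 m, giving peak height M/(n_e·A·√(4πDt)) = 193/(0.26 × 340 × 79.22) = 0.02756 kg/m³.
(x−vt)²/(4Dt) = (-58)²/(4 × 2.03 × 246) = 1.684; exp(−1.684) = 0.1856.
C = 0.02756 × 0.1856 = 0.00512 kg/m³.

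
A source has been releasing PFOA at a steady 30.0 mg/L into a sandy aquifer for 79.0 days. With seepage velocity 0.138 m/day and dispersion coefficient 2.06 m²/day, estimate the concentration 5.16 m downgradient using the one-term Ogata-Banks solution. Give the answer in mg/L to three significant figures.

18.7 mg/L

For a continuous step input, C/C₀ ≈ ½·erfc((x−vt)/(2√(Dt))).
vt = 0.138 × 79.0 = 10.902 m and 2√(Dt) = 2√(2.06 × 79.0) = 25.51 m.
Argument (x−vt)/(2√(Dt)) = (5.16 − 10.902)/25.51 = -0.2251; ½·erfc(-0.2251) = 0.6249.
C = 30.0 × 0.6249 = 18.7 mg/L.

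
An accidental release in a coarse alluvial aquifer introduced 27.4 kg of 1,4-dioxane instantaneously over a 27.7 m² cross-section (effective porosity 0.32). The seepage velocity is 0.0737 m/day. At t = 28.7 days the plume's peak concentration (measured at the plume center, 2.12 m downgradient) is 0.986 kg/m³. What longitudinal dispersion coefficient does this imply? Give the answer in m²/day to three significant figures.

At the plume center C_max = M/(n_e·A·√(4πDt)), so D = M²/(4πt·(n_e·A·C_max)²).
n_e·A·C_max = 0.32 × 27.7 × 0.986 = 8.740 kg/m.
D = 27.4²/(4π × 28.7 × 8.740²) = 0.0273 m²/day.

0.0273 m²/day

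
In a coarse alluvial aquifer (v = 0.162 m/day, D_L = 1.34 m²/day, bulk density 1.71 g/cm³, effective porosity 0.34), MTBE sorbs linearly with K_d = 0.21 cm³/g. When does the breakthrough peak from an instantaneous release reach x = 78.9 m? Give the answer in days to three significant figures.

902 days

Retardation factor R = 1 + ρ_b·K_d/n = 1 + 1.71 × 0.21/0.34 = 2.056.
Sorption retards both mechanisms: v_R = v/R = 0.07879 m/day, D_R = D/R = 0.6518 m²/day.
Peak time from v_R²t² + 2D_R t − x² = 0: t = (√(D_R² + v_R²x²) − D_R)/v_R².
√(D_R² + v_R²x²) = √(0.6518² + 0.07879² × 78.9²) = 6.251; v_R² = 0.006208.
t = (6.251 − 0.6518)/0.006208 = 902 days.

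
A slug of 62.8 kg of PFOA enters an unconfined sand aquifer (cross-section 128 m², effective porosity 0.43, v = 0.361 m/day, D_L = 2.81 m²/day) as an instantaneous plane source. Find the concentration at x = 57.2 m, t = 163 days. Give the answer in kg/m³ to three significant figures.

For an instantaneous plane source, C(x,t) = M/(n_e·A·√(4πDt)) · exp(−(x−vt)²/(4Dt)), with n_e·A the pore (flow) area.
Plume center vt = 0.361 × 163 = 58.843 m, so the well at 57.2 m is 1.643 m upgradient of the peak.
√(4πDt) = 75.87 m, giving peak height M/(n_e·A·√(4πDt)) = 62.8/(0.43 × 128 × 75.87) = 0.01504 kg/m³.
(x−vt)²/(4Dt) = (-1.643)²/(4 × 2.81 × 163) = 0.001473; exp(−0.001473) = 0.9985.
C = 0.01504 × 0.9985 = 0.0150 kg/m³.

0.0150 kg/m³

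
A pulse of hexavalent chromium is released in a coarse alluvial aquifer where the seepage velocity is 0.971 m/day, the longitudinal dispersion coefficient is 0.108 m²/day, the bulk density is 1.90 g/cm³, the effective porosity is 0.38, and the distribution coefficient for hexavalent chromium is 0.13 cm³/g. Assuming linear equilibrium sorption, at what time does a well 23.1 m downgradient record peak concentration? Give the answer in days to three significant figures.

Retardation factor R = 1 + ρ_b·K_d/n = 1 + 1.90 × 0.13/0.38 = 1.650.
Sorption retards both mechanisms: v_R = v/R = 0.5885 m/day, D_R = D/R = 0.06545 m²/day.
Peak time from v_R²t² + 2D_R t − x² = 0: t = (√(D_R² + v_R²x²) − D_R)/v_R².
√(D_R² + v_R²x²) = √(0.06545² + 0.5885² × 23.1²) = 13.59; v_R² = 0.3463.
t = (13.59 − 0.06545)/0.3463 = 39.1 days.

39.1 days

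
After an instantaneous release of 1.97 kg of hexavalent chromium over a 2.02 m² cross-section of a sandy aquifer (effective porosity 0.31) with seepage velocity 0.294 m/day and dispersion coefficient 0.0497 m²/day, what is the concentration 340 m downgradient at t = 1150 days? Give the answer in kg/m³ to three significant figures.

0.116 kg/m³

For an instantaneous plane source, C(x,t) = M/(n_e·A·√(4πDt)) · exp(−(x−vt)²/(4Dt)), with n_e·A the pore (flow) area.
Plume center vt = 0.294 × 1150 = 338.1 m, so the well at 340 m is 1.9 m downgradient of the peak.
√(4πDt) = 26.80 m, giving peak height M/(n_e·A·√(4πDt)) = 1.97/(0.31 × 2.02 × 26.80) = 0.1174 kg/m³.
(x−vt)²/(4Dt) = (1.9)²/(4 × 0.0497 × 1150) = 0.01579; exp(−0.01579) = 0.9843.
C = 0.1174 × 0.9843 = 0.116 kg/m³.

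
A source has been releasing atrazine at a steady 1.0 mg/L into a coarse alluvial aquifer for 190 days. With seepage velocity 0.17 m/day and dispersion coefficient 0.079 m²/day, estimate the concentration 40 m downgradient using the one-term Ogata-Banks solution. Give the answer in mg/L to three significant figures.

For a continuous step input, C/C₀ ≈ ½·erfc((x−vt)/(2√(Dt))).
vt = 0.17 × 190 = 32.3 m and 2√(Dt) = 2√(0.079 × 190) = 7.749 m.
Argument (x−vt)/(2√(Dt)) = (40 − 32.3)/7.749 = 0.9937; ½·erfc(0.9937) = 0.07997.
C = 1.0 × 0.07997 = 0.0800 mg/L.

0.0800 mg/L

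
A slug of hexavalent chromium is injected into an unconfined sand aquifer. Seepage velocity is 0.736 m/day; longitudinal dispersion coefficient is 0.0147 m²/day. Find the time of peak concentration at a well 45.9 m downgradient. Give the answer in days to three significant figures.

For the 1D instantaneous-source solution, setting ∂C/∂t = 0 at fixed x gives v²t² + 2Dt − x² = 0, so t = (√(D² + v²x²) − D)/v².
√(D² + v²x²) = √(0.0147² + 0.736² × 45.9²) = 33.78; v² = 0.541696.
t = (33.78 − 0.0147)/0.541696 = 62.3 days (vs. the pure-advection estimate x/v = 62.4 d).

62.3 days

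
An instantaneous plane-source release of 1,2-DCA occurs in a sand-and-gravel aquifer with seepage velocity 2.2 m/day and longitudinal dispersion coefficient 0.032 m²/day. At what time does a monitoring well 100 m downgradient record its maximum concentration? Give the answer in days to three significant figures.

45.4 days

For the 1D instantaneous-source solution, setting ∂C/∂t = 0 at fixed x gives v²t² + 2Dt − x² = 0, so t = (√(D² + v²x²) − D)/v².
√(D² + v²x²) = √(0.032² + 2.2² × 100²) = 220.0; v² = 4.84.
t = (220.0 − 0.032)/4.84 = 45.4 days (vs. the pure-advection estimate x/v = 45.5 d).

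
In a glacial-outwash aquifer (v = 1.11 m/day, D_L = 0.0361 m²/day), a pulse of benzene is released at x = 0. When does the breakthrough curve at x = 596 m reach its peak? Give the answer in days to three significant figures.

537 days

For the 1D instantaneous-source solution, setting ∂C/∂t = 0 at fixed x gives v²t² + 2Dt − x² = 0, so t = (√(D² + v²x²) − D)/v².
√(D² + v²x²) = √(0.0361² + 1.11² × 596²) = 661.6; v² = 1.2321.
t = (661.6 − 0.0361)/1.2321 = 537 days (vs. the pure-advection estimate x/v = 537 d).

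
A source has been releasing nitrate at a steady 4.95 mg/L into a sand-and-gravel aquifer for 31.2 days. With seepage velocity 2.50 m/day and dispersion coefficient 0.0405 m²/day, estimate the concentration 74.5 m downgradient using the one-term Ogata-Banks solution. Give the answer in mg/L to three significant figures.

For a continuous step input, C/C₀ ≈ ½·erfc((x−vt)/(2√(Dt))).
vt = 2.50 × 31.2 = 78 m and 2√(Dt) = 2√(0.0405 × 31.2) = 2.248 m.
Argument (x−vt)/(2√(Dt)) = (74.5 − 78)/2.248 = -1.557; ½·erfc(-1.557) = 0.9862.
C = 4.95 × 0.9862 = 4.88 mg/L.

4.88 mg/L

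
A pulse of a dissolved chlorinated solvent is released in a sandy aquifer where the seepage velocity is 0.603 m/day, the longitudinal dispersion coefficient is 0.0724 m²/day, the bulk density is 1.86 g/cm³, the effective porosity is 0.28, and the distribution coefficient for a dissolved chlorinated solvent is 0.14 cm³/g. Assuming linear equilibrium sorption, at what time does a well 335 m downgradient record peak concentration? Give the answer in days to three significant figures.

Retardation factor R = 1 + ρ_b·K_d/n = 1 + 1.86 × 0.14/0.28 = 1.930.
Sorption retards both mechanisms: v_R = v/R = 0.3124 m/day, D_R = D/R = 0.03751 m²/day.
Peak time from v_R²t² + 2D_R t − x² = 0: t = (√(D_R² + v_R²x²) − D_R)/v_R².
√(D_R² + v_R²x²) = √(0.03751² + 0.3124² × 335²) = 104.7; v_R² = 0.09759.
t = (104.7 − 0.03751)/0.09759 = 1070 days.

1070 days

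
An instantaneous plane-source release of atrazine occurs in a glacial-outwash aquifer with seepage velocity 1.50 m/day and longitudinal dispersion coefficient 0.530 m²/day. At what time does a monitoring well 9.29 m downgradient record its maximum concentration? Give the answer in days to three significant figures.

For the 1D instantaneous-source solution, setting ∂C/∂t = 0 at fixed x gives v²t² + 2Dt − x² = 0, so t = (√(D² + v²x²) − D)/v².
√(D² + v²x²) = √(0.530² + 1.50² × 9.29²) = 13.95; v² = 2.25.
t = (13.95 − 0.530)/2.25 = 5.96 days (vs. the pure-advection estimate x/v = 6.19 d).

5.96 days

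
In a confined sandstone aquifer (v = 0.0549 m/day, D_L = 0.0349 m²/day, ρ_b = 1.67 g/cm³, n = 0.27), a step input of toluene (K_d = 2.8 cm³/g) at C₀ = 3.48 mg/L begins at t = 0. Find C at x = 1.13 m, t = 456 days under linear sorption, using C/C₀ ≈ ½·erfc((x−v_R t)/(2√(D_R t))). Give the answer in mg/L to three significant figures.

1.99 mg/L

Retardation factor R = 1 + ρ_b·K_d/n = 1 + 1.67 × 2.8/0.27 = 18.32.
Sorption retards both mechanisms: v_R = v/R = 0.002997 m/day, D_R = D/R = 0.001905 m²/day.
v_R·t = 0.002997 × 456 = 1.366632 m; 2√(D_R t) = 1.864 m; argument = (1.13 − 1.366632)/1.864 = -0.1269.
C = C₀ × ½·erfc(-0.1269) = 3.48 × 0.5712 = 1.99 mg/L.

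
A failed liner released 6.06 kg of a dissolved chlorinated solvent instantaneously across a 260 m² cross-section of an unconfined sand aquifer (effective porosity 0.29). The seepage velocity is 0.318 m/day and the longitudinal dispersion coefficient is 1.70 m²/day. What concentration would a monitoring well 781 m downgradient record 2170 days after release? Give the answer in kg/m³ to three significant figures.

0.000213 kg/m³

For an instantaneous plane source, C(x,t) = M/(n_e·A·√(4πDt)) · exp(−(x−vt)²/(4Dt)), with n_e·A the pore (flow) area.
Plume center vt = 0.318 × 2170 = 690.06 m, so the well at 781 m is 90.94 m downgradient of the peak.
√(4πDt) = 215.3 m, giving peak height M/(n_e·A·√(4πDt)) = 6.06/(0.29 × 260 × 215.3) = 0.0003733 kg/m³.
(x−vt)²/(4Dt) = (90.94)²/(4 × 1.70 × 2170) = 0.5605; exp(−0.5605) = 0.5709.
C = 0.0003733 × 0.5709 = 0.000213 kg/m³.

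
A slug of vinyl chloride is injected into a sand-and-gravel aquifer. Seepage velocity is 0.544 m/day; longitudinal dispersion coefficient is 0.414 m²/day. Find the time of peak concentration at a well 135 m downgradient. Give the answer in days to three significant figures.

247 days

For the 1D instantaneous-source solution, setting ∂C/∂t = 0 at fixed x gives v²t² + 2Dt − x² = 0, so t = (√(D² + v²x²) − D)/v².
√(D² + v²x²) = √(0.414² + 0.544² × 135²) = 73.44; v² = 0.295936.
t = (73.44 − 0.414)/0.295936 = 247 days (vs. the pure-advection estimate x/v = 248 d).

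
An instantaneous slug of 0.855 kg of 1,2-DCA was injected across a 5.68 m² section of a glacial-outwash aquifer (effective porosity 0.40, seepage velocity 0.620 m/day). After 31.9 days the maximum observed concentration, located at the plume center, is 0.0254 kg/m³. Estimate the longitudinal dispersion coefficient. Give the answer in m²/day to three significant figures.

At the plume center C_max = M/(n_e·A·√(4πDt)), so D = M²/(4πt·(n_e·A·C_max)²).
n_e·A·C_max = 0.40 × 5.68 × 0.0254 = 0.05771 kg/m.
D = 0.855²/(4π × 31.9 × 0.05771²) = 0.548 m²/day.

0.548 m²/day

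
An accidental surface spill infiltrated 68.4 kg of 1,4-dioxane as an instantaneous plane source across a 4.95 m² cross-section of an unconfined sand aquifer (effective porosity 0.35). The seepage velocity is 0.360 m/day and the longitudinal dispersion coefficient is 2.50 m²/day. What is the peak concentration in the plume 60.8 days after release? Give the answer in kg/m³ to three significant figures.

0.903 kg/m³

The peak of an instantaneous 1D plume sits at x = vt; there the Gaussian factor is 1 and C_max = M/(n_e·A·√(4πDt)), where n_e·A is the pore area the mass is dissolved in.
√(4πDt) = √(4π × 2.50 × 60.8) = 43.70 m, so C_max = 68.4/(0.35 × 4.95 × 43.70) = 0.903 kg/m³.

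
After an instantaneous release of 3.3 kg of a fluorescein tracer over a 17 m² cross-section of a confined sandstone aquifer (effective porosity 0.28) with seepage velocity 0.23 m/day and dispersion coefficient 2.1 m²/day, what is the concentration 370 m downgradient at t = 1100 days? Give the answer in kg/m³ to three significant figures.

0.000925 kg/m³

For an instantaneous plane source, C(x,t) = M/(n_e·A·√(4πDt)) · exp(−(x−vt)²/(4Dt)), with n_e·A the pore (flow) area.
Plume center vt = 0.23 × 1100 = 253 m, so the well at 370 m is 117 m downgradient of the peak.
√(4πDt) = 170.4 m, giving peak height M/(n_e·A·√(4πDt)) = 3.3/(0.28 × 17 × 170.4) = 0.004069 kg/m³.
(x−vt)²/(4Dt) = (117)²/(4 × 2.1 × 1100) = 1.481; exp(−1.481) = 0.2274.
C = 0.004069 × 0.2274 = 0.000925 kg/m³.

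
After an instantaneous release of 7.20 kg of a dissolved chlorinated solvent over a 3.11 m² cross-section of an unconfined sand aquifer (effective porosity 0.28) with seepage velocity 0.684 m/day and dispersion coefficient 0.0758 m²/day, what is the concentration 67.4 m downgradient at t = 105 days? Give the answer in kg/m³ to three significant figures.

For an instantaneous plane source, C(x,t) = M/(n_e·A·√(4πDt)) · exp(−(x−vt)²/(4Dt)), with n_e·A the pore (flow) area.
Plume center vt = 0.684 × 105 = 71.82 m, so the well at 67.4 m is 4.42 m upgradient of the peak.
√(4πDt) = 10.00 m, giving peak height M/(n_e·A·√(4πDt)) = 7.20/(0.28 × 3.11 × 10.00) = 0.8268 kg/m³.
(x−vt)²/(4Dt) = (-4.42)²/(4 × 0.0758 × 105) = 0.6137; exp(−0.6137) = 0.5413.
C = 0.8268 × 0.5413 = 0.448 kg/m³.

0.448 kg/m³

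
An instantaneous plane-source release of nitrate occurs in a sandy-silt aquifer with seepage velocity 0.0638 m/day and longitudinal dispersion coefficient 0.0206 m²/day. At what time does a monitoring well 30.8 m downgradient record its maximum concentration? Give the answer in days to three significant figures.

478 days

For the 1D instantaneous-source solution, setting ∂C/∂t = 0 at fixed x gives v²t² + 2Dt − x² = 0, so t = (√(D² + v²x²) − D)/v².
√(D² + v²x²) = √(0.0206² + 0.0638² × 30.8²) = 1.965; v² = 0.00407044.
t = (1.965 − 0.0206)/0.00407044 = 478 days (vs. the pure-advection estimate x/v = 483 d).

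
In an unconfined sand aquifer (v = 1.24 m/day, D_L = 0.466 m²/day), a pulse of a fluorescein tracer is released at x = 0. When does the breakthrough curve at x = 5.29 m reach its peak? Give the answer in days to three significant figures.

For the 1D instantaneous-source solution, setting ∂C/∂t = 0 at fixed x gives v²t² + 2Dt − x² = 0, so t = (√(D² + v²x²) − D)/v².
√(D² + v²x²) = √(0.466² + 1.24² × 5.29²) = 6.576; v² = 1.5376.
t = (6.576 − 0.466)/1.5376 = 3.97 days (vs. the pure-advection estimate x/v = 4.27 d).

3.97 days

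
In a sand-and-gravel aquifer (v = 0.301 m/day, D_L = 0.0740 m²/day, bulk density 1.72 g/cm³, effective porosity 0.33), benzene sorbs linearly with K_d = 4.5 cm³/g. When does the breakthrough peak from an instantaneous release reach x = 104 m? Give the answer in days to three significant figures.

8430 days

Retardation factor R = 1 + ρ_b·K_d/n = 1 + 1.72 × 4.5/0.33 = 24.45.
Sorption retards both mechanisms: v_R = v/R = 0.01231 m/day, D_R = D/R = 0.003027 m²/day.
Peak time from v_R²t² + 2D_R t − x² = 0: t = (√(D_R² + v_R²x²) − D_R)/v_R².
√(D_R² + v_R²x²) = √(0.003027² + 0.01231² × 104²) = 1.280; v_R² = 0.0001515.
t = (1.280 − 0.003027)/0.0001515 = 8430 days.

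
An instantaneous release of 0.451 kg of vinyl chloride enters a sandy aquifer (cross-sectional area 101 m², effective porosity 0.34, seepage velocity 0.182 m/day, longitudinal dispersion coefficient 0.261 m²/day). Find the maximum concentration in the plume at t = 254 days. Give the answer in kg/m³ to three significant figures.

0.000455 kg/m³

The peak of an instantaneous 1D plume sits at x = vt; there the Gaussian factor is 1 and C_max = M/(n_e·A·√(4πDt)), where n_e·A is the pore area the mass is dissolved in.
√(4πDt) = √(4π × 0.261 × 254) = 28.86 m, so C_max = 0.451/(0.34 × 101 × 28.86) = 0.000455 kg/m³.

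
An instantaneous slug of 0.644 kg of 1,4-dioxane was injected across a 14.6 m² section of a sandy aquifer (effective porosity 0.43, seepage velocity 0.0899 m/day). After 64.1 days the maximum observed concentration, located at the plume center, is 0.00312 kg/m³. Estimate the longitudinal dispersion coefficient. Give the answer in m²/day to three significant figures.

1.34 m²/day

At the plume center C_max = M/(n_e·A·√(4πDt)), so D = M²/(4πt·(n_e·A·C_max)²).
n_e·A·C_max = 0.43 × 14.6 × 0.00312 = 0.01959 kg/m.
D = 0.644²/(4π × 64.1 × 0.01959²) = 1.34 m²/day.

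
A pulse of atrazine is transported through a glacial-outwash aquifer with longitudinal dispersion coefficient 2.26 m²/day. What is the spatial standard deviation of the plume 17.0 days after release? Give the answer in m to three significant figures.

8.77 m

Dispersive spreading gives a Gaussian with σ² = 2Dt; advection only shifts the center.
σ = √(2 × 2.26 × 17.0) = 8.77 m.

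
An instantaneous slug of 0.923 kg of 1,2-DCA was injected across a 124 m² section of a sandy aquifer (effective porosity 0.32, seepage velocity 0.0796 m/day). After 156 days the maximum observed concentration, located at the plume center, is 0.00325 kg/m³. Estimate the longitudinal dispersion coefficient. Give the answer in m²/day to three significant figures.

At the plume center C_max = M/(n_e·A·√(4πDt)), so D = M²/(4πt·(n_e·A·C_max)²).
n_e·A·C_max = 0.32 × 124 × 0.00325 = 0.1290 kg/m.
D = 0.923²/(4π × 156 × 0.1290²) = 0.0261 m²/day.

0.0261 m²/day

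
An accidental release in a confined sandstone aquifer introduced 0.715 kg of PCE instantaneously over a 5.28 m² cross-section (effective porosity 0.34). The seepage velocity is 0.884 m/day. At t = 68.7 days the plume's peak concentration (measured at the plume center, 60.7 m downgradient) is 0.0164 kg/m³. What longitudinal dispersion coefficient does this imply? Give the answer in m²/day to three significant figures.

At the plume center C_max = M/(n_e·A·√(4πDt)), so D = M²/(4πt·(n_e·A·C_max)²).
n_e·A·C_max = 0.34 × 5.28 × 0.0164 = 0.02944 kg/m.
D = 0.715²/(4π × 68.7 × 0.02944²) = 0.683 m²/day.

0.683 m²/day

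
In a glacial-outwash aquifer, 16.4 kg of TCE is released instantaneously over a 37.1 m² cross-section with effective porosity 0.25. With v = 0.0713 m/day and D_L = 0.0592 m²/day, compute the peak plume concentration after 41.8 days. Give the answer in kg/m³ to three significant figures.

The peak of an instantaneous 1D plume sits at x = vt; there the Gaussian factor is 1 and C_max = M/(n_e·A·√(4πDt)), where n_e·A is the pore area the mass is dissolved in.
√(4πDt) = √(4π × 0.0592 × 41.8) = 5.576 m, so C_max = 16.4/(0.25 × 37.1 × 5.576) = 0.317 kg/m³.

0.317 kg/m³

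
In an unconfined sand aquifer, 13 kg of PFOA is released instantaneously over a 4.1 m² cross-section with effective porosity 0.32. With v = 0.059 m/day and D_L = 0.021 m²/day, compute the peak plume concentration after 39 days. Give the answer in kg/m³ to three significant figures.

The peak of an instantaneous 1D plume sits at x = vt; there the Gaussian factor is 1 and C_max = M/(n_e·A·√(4πDt)), where n_e·A is the pore area the mass is dissolved in.
√(4πDt) = √(4π × 0.021 × 39) = 3.208 m, so C_max = 13/(0.32 × 4.1 × 3.208) = 3.09 kg/m³.

3.09 kg/m³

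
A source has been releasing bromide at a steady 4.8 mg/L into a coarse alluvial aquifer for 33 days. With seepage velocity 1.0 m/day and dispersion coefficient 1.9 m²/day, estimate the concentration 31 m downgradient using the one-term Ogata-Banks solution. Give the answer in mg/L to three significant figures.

2.74 mg/L

For a continuous step input, C/C₀ ≈ ½·erfc((x−vt)/(2√(Dt))).
vt = 1.0 × 33 = 33 m and 2√(Dt) = 2√(1.9 × 33) = 15.84 m.
Argument (x−vt)/(2√(Dt)) = (31 − 33)/15.84 = -0.1263; ½·erfc(-0.1263) = 0.5709.
C = 4.8 × 0.5709 = 2.74 mg/L.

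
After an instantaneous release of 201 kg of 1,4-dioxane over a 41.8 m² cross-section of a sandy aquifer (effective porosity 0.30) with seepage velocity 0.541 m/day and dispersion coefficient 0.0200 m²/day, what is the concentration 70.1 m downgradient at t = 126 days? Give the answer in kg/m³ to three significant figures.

For an instantaneous plane source, C(x,t) = M/(n_e·A·√(4πDt)) · exp(−(x−vt)²/(4Dt)), with n_e·A the pore (flow) area.
Plume center vt = 0.541 × 126 = 68.166 m, so the well at 70.1 m is 1.934 m downgradient of the peak.
√(4πDt) = 5.627 m, giving peak height M/(n_e·A·√(4πDt)) = 201/(0.30 × 41.8 × 5.627) = 2.849 kg/m³.
(x−vt)²/(4Dt) = (1.934)²/(4 × 0.0200 × 126) = 0.3711; exp(−0.3711) = 0.6900.
C = 2.849 × 0.6900 = 1.97 kg/m³.

1.97 kg/m³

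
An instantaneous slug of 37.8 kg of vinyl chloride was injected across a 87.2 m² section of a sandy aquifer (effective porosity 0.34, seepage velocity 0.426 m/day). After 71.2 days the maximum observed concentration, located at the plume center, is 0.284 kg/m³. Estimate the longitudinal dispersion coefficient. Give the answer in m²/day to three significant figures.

0.0225 m²/day

At the plume center C_max = M/(n_e·A·√(4πDt)), so D = M²/(4πt·(n_e·A·C_max)²).
n_e·A·C_max = 0.34 × 87.2 × 0.284 = 8.420 kg/m.
D = 37.8²/(4π × 71.2 × 8.420²) = 0.0225 m²/day.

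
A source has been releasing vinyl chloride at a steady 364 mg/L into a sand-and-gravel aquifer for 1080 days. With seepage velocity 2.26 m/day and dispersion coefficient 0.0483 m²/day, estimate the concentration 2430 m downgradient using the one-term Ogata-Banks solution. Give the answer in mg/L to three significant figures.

311 mg/L

For a continuous step input, C/C₀ ≈ ½·erfc((x−vt)/(2√(Dt))).
vt = 2.26 × 1080 = 2440.8 m and 2√(Dt) = 2√(0.0483 × 1080) = 14.44 m.
Argument (x−vt)/(2√(Dt)) = (2430 − 2440.8)/14.44 = -0.7479; ½·erfc(-0.7479) = 0.8549.
C = 364 × 0.8549 = 311 mg/L.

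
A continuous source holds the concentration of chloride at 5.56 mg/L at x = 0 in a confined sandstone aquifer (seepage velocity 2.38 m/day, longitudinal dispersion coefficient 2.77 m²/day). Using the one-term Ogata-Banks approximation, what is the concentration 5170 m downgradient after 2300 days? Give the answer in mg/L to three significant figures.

For a continuous step input, C/C₀ ≈ ½·erfc((x−vt)/(2√(Dt))).
vt = 2.38 × 2300 = 5474 m and 2√(Dt) = 2√(2.77 × 2300) = 159.6 m.
Argument (x−vt)/(2√(Dt)) = (5170 − 5474)/159.6 = -1.905; ½·erfc(-1.905) = 0.9965.
C = 5.56 × 0.9965 = 5.54 mg/L.

5.54 mg/L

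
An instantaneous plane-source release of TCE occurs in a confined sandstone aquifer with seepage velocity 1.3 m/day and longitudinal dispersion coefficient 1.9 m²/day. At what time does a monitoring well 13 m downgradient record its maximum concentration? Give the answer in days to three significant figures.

8.94 days

For the 1D instantaneous-source solution, setting ∂C/∂t = 0 at fixed x gives v²t² + 2Dt − x² = 0, so t = (√(D² + v²x²) − D)/v².
√(D² + v²x²) = √(1.9² + 1.3² × 13²) = 17.01; v² = 1.69.
t = (17.01 − 1.9)/1.69 = 8.94 days (vs. the pure-advection estimate x/v = 10.0 d).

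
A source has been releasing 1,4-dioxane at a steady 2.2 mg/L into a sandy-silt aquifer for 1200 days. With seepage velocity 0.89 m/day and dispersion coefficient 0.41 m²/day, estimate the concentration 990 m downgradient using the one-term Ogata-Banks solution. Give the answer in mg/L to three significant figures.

2.19 mg/L

For a continuous step input, C/C₀ ≈ ½·erfc((x−vt)/(2√(Dt))).
vt = 0.89 × 1200 = 1068 m and 2√(Dt) = 2√(0.41 × 1200) = 44.36 m.
Argument (x−vt)/(2√(Dt)) = (990 − 1068)/44.36 = -1.758; ½·erfc(-1.758) = 0.9935.
C = 2.2 × 0.9935 = 2.19 mg/L.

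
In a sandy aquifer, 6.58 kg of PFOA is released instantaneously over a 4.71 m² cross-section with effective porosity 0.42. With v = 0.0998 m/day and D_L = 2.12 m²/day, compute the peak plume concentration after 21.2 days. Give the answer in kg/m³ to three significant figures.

0.140 kg/m³

The peak of an instantaneous 1D plume sits at x = vt; there the Gaussian factor is 1 and C_max = M/(n_e·A·√(4πDt)), where n_e·A is the pore area the mass is dissolved in.
√(4πDt) = √(4π × 2.12 × 21.2) = 23.77 m, so C_max = 6.58/(0.42 × 4.71 × 23.77) = 0.140 kg/m³.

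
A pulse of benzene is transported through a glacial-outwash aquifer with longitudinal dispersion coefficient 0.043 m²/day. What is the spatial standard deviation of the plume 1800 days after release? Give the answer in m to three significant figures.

Dispersive spreading gives a Gaussian with σ² = 2Dt; advection only shifts the center.
σ = √(2 × 0.043 × 1800) = 12.4 m.

12.4 m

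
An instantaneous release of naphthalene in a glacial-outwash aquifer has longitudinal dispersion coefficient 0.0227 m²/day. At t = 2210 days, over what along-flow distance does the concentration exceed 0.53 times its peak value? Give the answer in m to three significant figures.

22.6 m

The plume is Gaussian with σ = √(2Dt) = √(2 × 0.0227 × 2210) = 10.02 m.
C/C_peak = exp(−Δx²/(2σ²)) = 0.53 ⇒ Δx = σ·√(−2 ln 0.53) = 10.02 × 1.127 = 11.29 m.
Width = 2Δx = 22.6 m.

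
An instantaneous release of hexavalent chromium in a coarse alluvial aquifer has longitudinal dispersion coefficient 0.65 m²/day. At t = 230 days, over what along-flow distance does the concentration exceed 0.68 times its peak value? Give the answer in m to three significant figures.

The plume is Gaussian with σ = √(2Dt) = √(2 × 0.65 × 230) = 17.29 m.
C/C_peak = exp(−Δx²/(2σ²)) = 0.68 ⇒ Δx = σ·√(−2 ln 0.68) = 17.29 × 0.8783 = 15.19 m.
Width = 2Δx = 30.4 m.

30.4 m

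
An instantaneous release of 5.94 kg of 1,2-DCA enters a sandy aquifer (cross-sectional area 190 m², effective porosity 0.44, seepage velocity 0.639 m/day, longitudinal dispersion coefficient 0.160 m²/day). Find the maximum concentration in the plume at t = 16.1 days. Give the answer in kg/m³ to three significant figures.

The peak of an instantaneous 1D plume sits at x = vt; there the Gaussian factor is 1 and C_max = M/(n_e·A·√(4πDt)), where n_e·A is the pore area the mass is dissolved in.
√(4πDt) = √(4π × 0.160 × 16.1) = 5.690 m, so C_max = 5.94/(0.44 × 190 × 5.690) = 0.0125 kg/m³.

0.0125 kg/m³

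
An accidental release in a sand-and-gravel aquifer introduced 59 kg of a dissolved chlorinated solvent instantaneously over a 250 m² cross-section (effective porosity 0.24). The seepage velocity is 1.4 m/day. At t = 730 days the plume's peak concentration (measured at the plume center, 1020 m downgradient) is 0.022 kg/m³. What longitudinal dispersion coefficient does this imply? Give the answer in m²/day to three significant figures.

At the plume center C_max = M/(n_e·A·√(4πDt)), so D = M²/(4πt·(n_e·A·C_max)²).
n_e·A·C_max = 0.24 × 250 × 0.022 = 1.320 kg/m.
D = 59²/(4π × 730 × 1.320²) = 0.218 m²/day.

0.218 m²/day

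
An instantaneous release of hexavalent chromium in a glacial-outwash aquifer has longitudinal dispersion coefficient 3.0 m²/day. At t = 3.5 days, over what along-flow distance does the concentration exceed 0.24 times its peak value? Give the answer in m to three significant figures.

15.5 m

The plume is Gaussian with σ = √(2Dt) = √(2 × 3.0 × 3.5) = 4.583 m.
C/C_peak = exp(−Δx²/(2σ²)) = 0.24 ⇒ Δx = σ·√(−2 ln 0.24) = 4.583 × 1.689 = 7.741 m.
Width = 2Δx = 15.5 m.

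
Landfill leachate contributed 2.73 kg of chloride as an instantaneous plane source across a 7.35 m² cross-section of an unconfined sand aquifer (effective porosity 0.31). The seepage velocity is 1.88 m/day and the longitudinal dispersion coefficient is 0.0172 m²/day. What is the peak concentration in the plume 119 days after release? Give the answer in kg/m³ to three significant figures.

0.236 kg/m³

The peak of an instantaneous 1D plume sits at x = vt; there the Gaussian factor is 1 and C_max = M/(n_e·A·√(4πDt)), where n_e·A is the pore area the mass is dissolved in.
√(4πDt) = √(4π × 0.0172 × 119) = 5.072 m, so C_max = 2.73/(0.31 × 7.35 × 5.072) = 0.236 kg/m³.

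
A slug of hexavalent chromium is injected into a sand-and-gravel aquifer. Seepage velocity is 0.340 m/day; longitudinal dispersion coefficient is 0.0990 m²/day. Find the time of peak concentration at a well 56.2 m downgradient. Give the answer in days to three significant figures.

164 days

For the 1D instantaneous-source solution, setting ∂C/∂t = 0 at fixed x gives v²t² + 2Dt − x² = 0, so t = (√(D² + v²x²) − D)/v².
√(D² + v²x²) = √(0.0990² + 0.340² × 56.2²) = 19.11; v² = 0.1156.
t = (19.11 − 0.0990)/0.1156 = 164 days (vs. the pure-advection estimate x/v = 165 d).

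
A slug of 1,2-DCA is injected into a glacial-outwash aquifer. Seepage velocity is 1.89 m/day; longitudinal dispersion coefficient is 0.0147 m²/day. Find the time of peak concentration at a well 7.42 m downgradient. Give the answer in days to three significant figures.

For the 1D instantaneous-source solution, setting ∂C/∂t = 0 at fixed x gives v²t² + 2Dt − x² = 0, so t = (√(D² + v²x²) − D)/v².
√(D² + v²x²) = √(0.0147² + 1.89² × 7.42²) = 14.02; v² = 3.5721.
t = (14.02 − 0.0147)/3.5721 = 3.92 days (vs. the pure-advection estimate x/v = 3.93 d).

3.92 days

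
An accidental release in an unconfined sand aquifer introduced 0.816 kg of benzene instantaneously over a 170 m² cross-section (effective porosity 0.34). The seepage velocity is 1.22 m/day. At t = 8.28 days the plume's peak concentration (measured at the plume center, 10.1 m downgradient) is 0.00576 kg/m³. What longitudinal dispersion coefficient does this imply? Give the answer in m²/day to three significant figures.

At the plume center C_max = M/(n_e·A·√(4πDt)), so D = M²/(4πt·(n_e·A·C_max)²).
n_e·A·C_max = 0.34 × 170 × 0.00576 = 0.3329 kg/m.
D = 0.816²/(4π × 8.28 × 0.3329²) = 0.0577 m²/day.

0.0577 m²/day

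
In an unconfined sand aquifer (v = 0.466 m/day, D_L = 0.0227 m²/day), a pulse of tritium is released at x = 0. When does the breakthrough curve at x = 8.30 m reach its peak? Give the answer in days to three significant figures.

For the 1D instantaneous-source solution, setting ∂C/∂t = 0 at fixed x gives v²t² + 2Dt − x² = 0, so t = (√(D² + v²x²) − D)/v².
√(D² + v²x²) = √(0.0227² + 0.466² × 8.30²) = 3.868; v² = 0.217156.
t = (3.868 − 0.0227)/0.217156 = 17.7 days (vs. the pure-advection estimate x/v = 17.8 d).

17.7 days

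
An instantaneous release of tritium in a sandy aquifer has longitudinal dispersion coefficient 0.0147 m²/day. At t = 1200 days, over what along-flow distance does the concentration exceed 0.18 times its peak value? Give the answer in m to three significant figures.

The plume is Gaussian with σ = √(2Dt) = √(2 × 0.0147 × 1200) = 5.940 m.
C/C_peak = exp(−Δx²/(2σ²)) = 0.18 ⇒ Δx = σ·√(−2 ln 0.18) = 5.940 × 1.852 = 11.00 m.
Width = 2Δx = 22.0 m.

22.0 m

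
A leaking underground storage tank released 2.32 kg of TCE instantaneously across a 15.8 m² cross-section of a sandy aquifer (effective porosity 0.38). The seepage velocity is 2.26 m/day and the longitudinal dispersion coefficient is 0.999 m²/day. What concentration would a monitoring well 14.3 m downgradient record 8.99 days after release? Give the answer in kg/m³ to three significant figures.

For an instantaneous plane source, C(x,t) = M/(n_e·A·√(4πDt)) · exp(−(x−vt)²/(4Dt)), with n_e·A the pore (flow) area.
Plume center vt = 2.26 × 8.99 = 20.3174 m, so the well at 14.3 m is 6.0174 m upgradient of the peak.
√(4πDt) = 10.62 m, giving peak height M/(n_e·A·√(4πDt)) = 2.32/(0.38 × 15.8 × 10.62) = 0.03639 kg/m³.
(x−vt)²/(4Dt) = (-6.0174)²/(4 × 0.999 × 8.99) = 1.008; exp(−1.008) = 0.3649.
C = 0.03639 × 0.3649 = 0.0133 kg/m³.

0.0133 kg/m³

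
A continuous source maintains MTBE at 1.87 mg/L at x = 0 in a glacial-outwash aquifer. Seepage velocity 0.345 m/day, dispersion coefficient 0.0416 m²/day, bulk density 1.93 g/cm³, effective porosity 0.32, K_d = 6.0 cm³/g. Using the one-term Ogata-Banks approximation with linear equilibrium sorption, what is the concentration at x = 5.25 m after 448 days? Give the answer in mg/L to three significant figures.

Retardation factor R = 1 + ρ_b·K_d/n = 1 + 1.93 × 6.0/0.32 = 37.19.
Sorption retards both mechanisms: v_R = v/R = 0.009277 m/day, D_R = D/R = 0.001119 m²/day.
v_R·t = 0.009277 × 448 = 4.156096 m; 2√(D_R t) = 1.416 m; argument = (5.25 − 4.156096)/1.416 = 0.7725.
C = C₀ × ½·erfc(0.7725) = 1.87 × 0.1373 = 0.257 mg/L.

0.257 mg/L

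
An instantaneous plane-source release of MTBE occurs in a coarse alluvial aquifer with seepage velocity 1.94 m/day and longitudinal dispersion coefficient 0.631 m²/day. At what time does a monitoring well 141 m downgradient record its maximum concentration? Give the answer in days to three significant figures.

72.5 days

For the 1D instantaneous-source solution, setting ∂C/∂t = 0 at fixed x gives v²t² + 2Dt − x² = 0, so t = (√(D² + v²x²) − D)/v².
√(D² + v²x²) = √(0.631² + 1.94² × 141²) = 273.5; v² = 3.7636.
t = (273.5 − 0.631)/3.7636 = 72.5 days (vs. the pure-advection estimate x/v = 72.7 d).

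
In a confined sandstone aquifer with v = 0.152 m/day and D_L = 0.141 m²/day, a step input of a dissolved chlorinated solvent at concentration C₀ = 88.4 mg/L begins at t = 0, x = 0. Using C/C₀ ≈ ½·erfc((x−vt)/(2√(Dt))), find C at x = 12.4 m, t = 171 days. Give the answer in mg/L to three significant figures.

For a continuous step input, C/C₀ ≈ ½·erfc((x−vt)/(2√(Dt))).
vt = 0.152 × 171 = 25.992 m and 2√(Dt) = 2√(0.141 × 171) = 9.821 m.
Argument (x−vt)/(2√(Dt)) = (12.4 − 25.992)/9.821 = -1.384; ½·erfc(-1.384) = 0.9748.
C = 88.4 × 0.9748 = 86.2 mg/L.

86.2 mg/L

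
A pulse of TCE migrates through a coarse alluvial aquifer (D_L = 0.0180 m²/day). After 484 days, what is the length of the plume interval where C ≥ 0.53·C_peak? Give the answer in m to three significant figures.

9.41 m

The plume is Gaussian with σ = √(2Dt) = √(2 × 0.0180 × 484) = 4.174 m.
C/C_peak = exp(−Δx²/(2σ²)) = 0.53 ⇒ Δx = σ·√(−2 ln 0.53) = 4.174 × 1.127 = 4.704 m.
Width = 2Δx = 9.41 m.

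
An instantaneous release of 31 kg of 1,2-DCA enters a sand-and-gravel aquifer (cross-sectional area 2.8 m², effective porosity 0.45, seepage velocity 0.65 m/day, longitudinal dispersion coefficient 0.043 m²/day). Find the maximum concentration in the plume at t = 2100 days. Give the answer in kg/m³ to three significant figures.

The peak of an instantaneous 1D plume sits at x = vt; there the Gaussian factor is 1 and C_max = M/(n_e·A·√(4πDt)), where n_e·A is the pore area the mass is dissolved in.
√(4πDt) = √(4π × 0.043 × 2100) = 33.69 m, so C_max = 31/(0.45 × 2.8 × 33.69) = 0.730 kg/m³.

0.730 kg/m³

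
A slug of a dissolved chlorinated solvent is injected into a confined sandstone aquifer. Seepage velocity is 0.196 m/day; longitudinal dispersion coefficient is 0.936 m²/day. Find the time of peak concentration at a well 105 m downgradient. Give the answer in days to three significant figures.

For the 1D instantaneous-source solution, setting ∂C/∂t = 0 at fixed x gives v²t² + 2Dt − x² = 0, so t = (√(D² + v²x²) − D)/v².
√(D² + v²x²) = √(0.936² + 0.196² × 105²) = 20.60; v² = 0.038416.
t = (20.60 − 0.936)/0.038416 = 512 days (vs. the pure-advection estimate x/v = 536 d).

512 days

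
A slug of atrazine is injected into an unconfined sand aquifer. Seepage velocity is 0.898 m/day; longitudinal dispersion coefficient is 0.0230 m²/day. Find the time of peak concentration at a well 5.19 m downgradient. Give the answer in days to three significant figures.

For the 1D instantaneous-source solution, setting ∂C/∂t = 0 at fixed x gives v²t² + 2Dt − x² = 0, so t = (√(D² + v²x²) − D)/v².
√(D² + v²x²) = √(0.0230² + 0.898² × 5.19²) = 4.661; v² = 0.806404.
t = (4.661 − 0.0230)/0.806404 = 5.75 days (vs. the pure-advection estimate x/v = 5.78 d).

5.75 days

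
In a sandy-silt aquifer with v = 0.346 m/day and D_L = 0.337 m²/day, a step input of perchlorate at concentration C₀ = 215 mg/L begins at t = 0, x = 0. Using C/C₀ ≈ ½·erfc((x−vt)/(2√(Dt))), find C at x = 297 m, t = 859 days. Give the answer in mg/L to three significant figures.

108 mg/L

For a continuous step input, C/C₀ ≈ ½·erfc((x−vt)/(2√(Dt))).
vt = 0.346 × 859 = 297.214 m and 2√(Dt) = 2√(0.337 × 859) = 34.03 m.
Argument (x−vt)/(2√(Dt)) = (297 − 297.214)/34.03 = -0.006289; ½·erfc(-0.006289) = 0.5035.
C = 215 × 0.5035 = 108 mg/L.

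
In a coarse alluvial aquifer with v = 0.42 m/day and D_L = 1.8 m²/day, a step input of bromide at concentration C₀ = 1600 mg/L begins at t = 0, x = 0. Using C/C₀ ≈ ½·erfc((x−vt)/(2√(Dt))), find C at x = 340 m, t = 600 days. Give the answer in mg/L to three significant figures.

For a continuous step input, C/C₀ ≈ ½·erfc((x−vt)/(2√(Dt))).
vt = 0.42 × 600 = 252 m and 2√(Dt) = 2√(1.8 × 600) = 65.73 m.
Argument (x−vt)/(2√(Dt)) = (340 − 252)/65.73 = 1.339; ½·erfc(1.339) = 0.02914.
C = 1600 × 0.02914 = 46.6 mg/L.

46.6 mg/L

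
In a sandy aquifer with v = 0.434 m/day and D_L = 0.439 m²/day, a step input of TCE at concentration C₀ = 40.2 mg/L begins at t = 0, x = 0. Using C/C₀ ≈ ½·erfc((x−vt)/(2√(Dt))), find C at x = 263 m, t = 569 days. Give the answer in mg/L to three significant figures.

9.50 mg/L

For a continuous step input, C/C₀ ≈ ½·erfc((x−vt)/(2√(Dt))).
vt = 0.434 × 569 = 246.946 m and 2√(Dt) = 2√(0.439 × 569) = 31.61 m.
Argument (x−vt)/(2√(Dt)) = (263 − 246.946)/31.61 = 0.5079; ½·erfc(0.5079) = 0.2363.
C = 40.2 × 0.2363 = 9.50 mg/L.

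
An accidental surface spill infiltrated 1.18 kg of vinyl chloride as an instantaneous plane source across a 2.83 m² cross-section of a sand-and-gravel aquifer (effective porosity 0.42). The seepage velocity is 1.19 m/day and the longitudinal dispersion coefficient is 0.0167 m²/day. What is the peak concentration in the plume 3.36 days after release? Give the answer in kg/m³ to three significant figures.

1.18 kg/m³

The peak of an instantaneous 1D plume sits at x = vt; there the Gaussian factor is 1 and C_max = M/(n_e·A·√(4πDt)), where n_e·A is the pore area the mass is dissolved in.
√(4πDt) = √(4π × 0.0167 × 3.36) = 0.8397 m, so C_max = 1.18/(0.42 × 2.83 × 0.8397) = 1.18 kg/m³.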